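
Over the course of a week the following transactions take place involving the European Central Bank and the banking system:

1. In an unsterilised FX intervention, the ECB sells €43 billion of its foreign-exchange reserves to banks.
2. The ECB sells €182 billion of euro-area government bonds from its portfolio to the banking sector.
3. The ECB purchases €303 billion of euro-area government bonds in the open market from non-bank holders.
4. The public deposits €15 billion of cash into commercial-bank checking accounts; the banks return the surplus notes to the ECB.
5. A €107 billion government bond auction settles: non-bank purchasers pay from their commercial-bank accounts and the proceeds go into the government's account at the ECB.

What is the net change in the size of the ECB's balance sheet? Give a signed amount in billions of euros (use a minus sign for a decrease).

+€78 billion

FX sale €43 billion: an ECB asset is shed → −€43B.
OMO sale (to banks) €182 billion: an ECB asset is shed → −€182B.
Asset purchase (from non-banks) €303 billion: an ECB asset is acquired → +€303B.
Currency deposit €15 billion: only the composition of liabilities changes → 0.
Government account inflow €107 billion: only the composition of liabilities changes → 0.
Net: −43 − 182 + 303 + 0 + 0 = +€78 billion.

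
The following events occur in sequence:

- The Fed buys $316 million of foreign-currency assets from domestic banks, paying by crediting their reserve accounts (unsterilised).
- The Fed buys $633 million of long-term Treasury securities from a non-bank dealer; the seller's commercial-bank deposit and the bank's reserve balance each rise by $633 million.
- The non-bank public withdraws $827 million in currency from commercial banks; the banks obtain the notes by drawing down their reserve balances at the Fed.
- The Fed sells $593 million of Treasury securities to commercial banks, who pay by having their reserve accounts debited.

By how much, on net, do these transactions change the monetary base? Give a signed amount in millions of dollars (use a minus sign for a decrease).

FX purchase $316 million: Fed balance sheet expands → +$316M.
Asset purchase (from non-banks) $633 million: Fed balance sheet expands → +$633M.
Currency withdrawal $827 million: just a shift between currency and reserves — both are base money → 0.
OMO sale (to banks) $593 million: Fed balance sheet contracts → −$593M.
Net: 316 + 633 + 0 − 593 = +$356 million.

+$356 million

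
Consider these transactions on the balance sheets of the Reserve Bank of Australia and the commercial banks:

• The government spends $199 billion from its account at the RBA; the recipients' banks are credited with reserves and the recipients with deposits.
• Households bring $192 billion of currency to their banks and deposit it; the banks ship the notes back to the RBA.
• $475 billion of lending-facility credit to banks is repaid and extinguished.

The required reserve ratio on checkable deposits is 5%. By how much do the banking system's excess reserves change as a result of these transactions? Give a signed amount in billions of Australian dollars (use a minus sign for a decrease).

Government spending $199 billion: reserves +$199B, deposits +$199B.
Currency deposit $192 billion: reserves +$192B, deposits +$192B.
Discount-window repayment $475 billion: reserves −$475B, deposits 0.
Totals: Δreserves = −$84B, Δdeposits = +$391B.
Δrequired reserves = 5% × +$391B = +$19.55B.
Δexcess reserves = Δreserves − Δrequired = −$84B − (+$19.55B) = -$103.55 billion.

-$103.55 billion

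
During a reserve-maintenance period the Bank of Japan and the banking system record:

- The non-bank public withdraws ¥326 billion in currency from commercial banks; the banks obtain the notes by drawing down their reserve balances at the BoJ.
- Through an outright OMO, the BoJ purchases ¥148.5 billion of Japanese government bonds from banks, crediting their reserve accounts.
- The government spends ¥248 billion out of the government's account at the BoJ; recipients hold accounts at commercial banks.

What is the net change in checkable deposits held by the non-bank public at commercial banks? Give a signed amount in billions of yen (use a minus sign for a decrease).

-¥78 billion

BoJ balance sheet:
  Assets:      Securities +¥148.5B
  Liabilities: Bank reserves +¥70.5B, Currency in circulation +¥326B, Government deposits −¥248B
Commercial banking system:
  Assets:      Reserves at CB +¥70.5B, Securities −¥148.5B
  Liabilities: Checkable deposits −¥78B
So the change in checkable deposits held by the non-bank public at commercial banks is -¥78 billion.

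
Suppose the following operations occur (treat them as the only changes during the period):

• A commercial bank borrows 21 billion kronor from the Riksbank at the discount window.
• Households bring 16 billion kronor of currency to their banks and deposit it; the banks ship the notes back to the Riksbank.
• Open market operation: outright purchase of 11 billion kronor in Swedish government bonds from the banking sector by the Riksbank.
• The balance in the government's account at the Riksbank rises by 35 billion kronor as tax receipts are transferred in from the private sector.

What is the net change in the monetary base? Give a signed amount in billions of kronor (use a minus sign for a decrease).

-3 billion

Riksbank balance sheet:
  Assets:      Securities +11B, Loans to banks +21B
  Liabilities: Bank reserves +13B, Currency in circulation −16B, Government deposits +35B
Monetary base = currency + reserves: −16B + (+13B) = -3 billion.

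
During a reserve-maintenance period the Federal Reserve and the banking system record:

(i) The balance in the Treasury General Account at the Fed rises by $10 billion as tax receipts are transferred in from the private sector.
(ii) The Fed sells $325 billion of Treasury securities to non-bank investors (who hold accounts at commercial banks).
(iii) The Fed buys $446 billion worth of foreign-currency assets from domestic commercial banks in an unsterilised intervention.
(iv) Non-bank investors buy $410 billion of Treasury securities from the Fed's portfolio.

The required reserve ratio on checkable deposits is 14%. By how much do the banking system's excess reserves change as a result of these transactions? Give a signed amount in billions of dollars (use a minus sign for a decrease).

Government account inflow $10 billion: reserves −$10B, deposits −$10B.
Asset sale (to non-banks) $325 billion: reserves −$325B, deposits −$325B.
FX purchase $446 billion: reserves +$446B, deposits 0.
Asset sale (to non-banks) $410 billion: reserves −$410B, deposits −$410B.
Totals: Δreserves = −$299B, Δdeposits = −$745B.
Δrequired reserves = 14% × −$745B = −$104.3B.
Δexcess reserves = Δreserves − Δrequired = −$299B − (−$104.3B) = -$194.7 billion.

-$194.7 billion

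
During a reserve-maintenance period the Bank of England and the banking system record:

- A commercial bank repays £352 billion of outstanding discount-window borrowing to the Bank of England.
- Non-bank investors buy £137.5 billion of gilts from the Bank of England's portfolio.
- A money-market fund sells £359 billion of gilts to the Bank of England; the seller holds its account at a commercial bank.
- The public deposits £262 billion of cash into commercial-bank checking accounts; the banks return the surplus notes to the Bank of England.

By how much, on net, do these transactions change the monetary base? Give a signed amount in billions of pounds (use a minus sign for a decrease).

-£130.5 billion

Bank of England balance sheet:
  Assets:      Securities +£221.5B, Loans to banks −£352B
  Liabilities: Bank reserves +£131.5B, Currency in circulation −£262B
Monetary base = currency + reserves: −£262B + (+£131.5B) = -£130.5 billion.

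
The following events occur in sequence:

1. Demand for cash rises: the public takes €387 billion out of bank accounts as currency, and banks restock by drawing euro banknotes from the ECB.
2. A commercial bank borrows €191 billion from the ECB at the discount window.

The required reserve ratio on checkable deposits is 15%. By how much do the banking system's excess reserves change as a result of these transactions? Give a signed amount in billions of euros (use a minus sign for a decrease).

Currency withdrawal €387 billion: reserves −€387B, deposits −€387B.
Discount-window loan €191 billion: reserves +€191B, deposits 0.
Totals: Δreserves = −€196B, Δdeposits = −€387B.
Δrequired reserves = 15% × −€387B = −€58.05B.
Δexcess reserves = Δreserves − Δrequired = −€196B − (−€58.05B) = -€137.95 billion.

-€137.95 billion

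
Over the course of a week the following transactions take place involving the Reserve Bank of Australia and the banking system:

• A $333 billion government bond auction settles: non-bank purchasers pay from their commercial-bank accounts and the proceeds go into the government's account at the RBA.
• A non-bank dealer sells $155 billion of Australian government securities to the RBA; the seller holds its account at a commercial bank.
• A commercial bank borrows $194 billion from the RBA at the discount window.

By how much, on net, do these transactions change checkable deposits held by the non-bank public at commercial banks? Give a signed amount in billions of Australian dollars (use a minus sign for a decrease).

Government account inflow $333 billion: non-bank counterparties' bank balances fall → −$333B.
Asset purchase (from non-banks) $155 billion: non-bank counterparties' bank balances rise → +$155B.
Discount-window loan $194 billion: the counterparty is a bank, so public deposits are unchanged → 0.
Net: −333 + 155 + 0 = -$178 billion.

-$178 billion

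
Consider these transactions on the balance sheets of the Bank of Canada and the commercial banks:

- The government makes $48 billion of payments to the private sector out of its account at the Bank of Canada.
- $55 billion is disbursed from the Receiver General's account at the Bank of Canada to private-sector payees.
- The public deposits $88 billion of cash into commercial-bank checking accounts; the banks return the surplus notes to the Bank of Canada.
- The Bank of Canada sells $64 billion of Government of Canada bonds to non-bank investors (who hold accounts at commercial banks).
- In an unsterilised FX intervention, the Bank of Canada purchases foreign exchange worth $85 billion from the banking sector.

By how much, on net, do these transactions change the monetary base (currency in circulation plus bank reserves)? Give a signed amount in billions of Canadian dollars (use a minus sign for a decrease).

Government spending $48 billion: a non-base liability converts back to reserves → +$48B.
Government spending $55 billion: a non-base liability converts back to reserves → +$55B.
Currency deposit $88 billion: just a shift between currency and reserves — both are base money → 0.
Asset sale (to non-banks) $64 billion: Bank of Canada balance sheet contracts → −$64B.
FX purchase $85 billion: Bank of Canada balance sheet expands → +$85B.
Net: 48 + 55 + 0 − 64 + 85 = +$124 billion.

+$124 billion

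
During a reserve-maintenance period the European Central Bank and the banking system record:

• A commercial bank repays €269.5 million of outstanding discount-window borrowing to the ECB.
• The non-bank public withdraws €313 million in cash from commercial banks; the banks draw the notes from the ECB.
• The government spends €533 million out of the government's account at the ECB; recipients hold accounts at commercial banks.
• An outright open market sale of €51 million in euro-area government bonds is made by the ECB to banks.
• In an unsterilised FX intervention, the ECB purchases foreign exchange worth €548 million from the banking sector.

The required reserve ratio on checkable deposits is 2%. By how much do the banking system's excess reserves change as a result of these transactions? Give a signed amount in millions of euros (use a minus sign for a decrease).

Discount-window repayment €269.5 million: reserves −€269.5M, deposits 0.
Currency withdrawal €313 million: reserves −€313M, deposits −€313M.
Government spending €533 million: reserves +€533M, deposits +€533M.
OMO sale (to banks) €51 million: reserves −€51M, deposits 0.
FX purchase €548 million: reserves +€548M, deposits 0.
Totals: Δreserves = +€447.5M, Δdeposits = +€220M.
Δrequired reserves = 2% × +€220M = +€4.4M.
Δexcess reserves = Δreserves − Δrequired = +€447.5M − (+€4.4M) = +€443.1 million.

+€443.1 million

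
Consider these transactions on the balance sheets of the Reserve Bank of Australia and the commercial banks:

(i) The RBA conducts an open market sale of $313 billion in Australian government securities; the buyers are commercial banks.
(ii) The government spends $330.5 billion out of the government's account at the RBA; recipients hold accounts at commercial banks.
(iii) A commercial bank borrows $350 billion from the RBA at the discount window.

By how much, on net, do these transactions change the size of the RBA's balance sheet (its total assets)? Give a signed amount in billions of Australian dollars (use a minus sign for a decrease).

+$37 billion

RBA balance sheet:
  Assets:      Securities −$313B, Loans to banks +$350B
  Liabilities: Bank reserves +$367.5B, Government deposits −$330.5B
Change in total RBA assets = +$37 billion.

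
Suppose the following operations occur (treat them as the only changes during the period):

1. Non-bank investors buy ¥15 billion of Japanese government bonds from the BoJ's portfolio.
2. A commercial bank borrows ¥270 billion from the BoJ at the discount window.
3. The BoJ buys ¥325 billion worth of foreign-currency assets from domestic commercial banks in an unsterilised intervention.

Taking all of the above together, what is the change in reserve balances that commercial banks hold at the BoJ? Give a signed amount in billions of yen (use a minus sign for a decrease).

+¥580 billion

Asset sale (to non-banks) ¥15 billion: the non-bank buyers' banks settle from reserves → −¥15B.
Discount-window loan ¥270 billion: the loan is credited to the bank's reserve account → +¥270B.
FX purchase ¥325 billion: the BoJ pays by crediting reserve accounts → +¥325B.
Net: −15 + 270 + 325 = +¥580 billion.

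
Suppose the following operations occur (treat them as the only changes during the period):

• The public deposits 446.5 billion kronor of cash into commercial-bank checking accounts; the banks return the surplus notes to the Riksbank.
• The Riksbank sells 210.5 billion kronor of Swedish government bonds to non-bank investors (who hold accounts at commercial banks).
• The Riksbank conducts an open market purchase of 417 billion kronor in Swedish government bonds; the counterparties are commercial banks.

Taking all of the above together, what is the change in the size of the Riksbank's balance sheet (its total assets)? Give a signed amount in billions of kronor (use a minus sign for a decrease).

+206.5 billion

Currency deposit 446.5 billion kronor: only the composition of liabilities changes → 0.
Asset sale (to non-banks) 210.5 billion kronor: a Riksbank asset is shed → −210.5B.
OMO purchase (from banks) 417 billion kronor: a Riksbank asset is acquired → +417B.
Net: 0 − 210.5 + 417 = +206.5 billion.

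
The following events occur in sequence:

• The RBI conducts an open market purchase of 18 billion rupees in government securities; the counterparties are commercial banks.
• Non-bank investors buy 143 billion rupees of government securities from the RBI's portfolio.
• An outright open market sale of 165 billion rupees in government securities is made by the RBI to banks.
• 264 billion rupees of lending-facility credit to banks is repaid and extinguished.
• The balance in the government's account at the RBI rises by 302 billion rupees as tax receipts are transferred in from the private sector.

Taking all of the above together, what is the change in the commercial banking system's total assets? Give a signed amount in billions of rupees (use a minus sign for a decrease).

RBI balance sheet:
  Assets:      Securities −290B, Loans to banks −264B
  Liabilities: Bank reserves −856B, Government deposits +302B
Commercial banking system:
  Assets:      Reserves at CB −856B, Securities +147B
  Liabilities: Checkable deposits −445B, Borrowings from CB −264B
Change in total bank assets = -709 billion.

-709 billion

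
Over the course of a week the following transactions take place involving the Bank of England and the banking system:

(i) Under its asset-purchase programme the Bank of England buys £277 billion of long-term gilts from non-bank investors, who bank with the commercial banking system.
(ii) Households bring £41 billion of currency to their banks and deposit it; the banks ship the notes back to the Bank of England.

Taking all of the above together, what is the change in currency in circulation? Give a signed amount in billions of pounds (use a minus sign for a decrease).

-£41 billion

Bank of England balance sheet:
  Assets:      Securities +£277B
  Liabilities: Bank reserves +£318B, Currency in circulation −£41B
So the change in currency in circulation is -£41 billion.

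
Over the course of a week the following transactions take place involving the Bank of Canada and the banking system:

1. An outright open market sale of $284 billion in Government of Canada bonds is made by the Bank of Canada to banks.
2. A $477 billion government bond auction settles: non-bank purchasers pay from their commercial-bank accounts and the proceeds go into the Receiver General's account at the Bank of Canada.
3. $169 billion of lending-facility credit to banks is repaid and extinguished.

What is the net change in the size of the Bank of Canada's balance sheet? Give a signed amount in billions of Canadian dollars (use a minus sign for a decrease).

-$453 billion

OMO sale (to banks) $284 billion: a Bank of Canada asset is shed → −$284B.
Government account inflow $477 billion: only the composition of liabilities changes → 0.
Discount-window repayment $169 billion: a Bank of Canada asset is shed → −$169B.
Net: −284 + 0 − 169 = -$453 billion.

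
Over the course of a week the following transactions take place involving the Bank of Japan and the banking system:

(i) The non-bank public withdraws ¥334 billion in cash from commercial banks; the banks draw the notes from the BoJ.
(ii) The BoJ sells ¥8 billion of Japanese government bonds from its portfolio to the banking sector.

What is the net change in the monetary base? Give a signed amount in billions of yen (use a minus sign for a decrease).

BoJ balance sheet:
  Assets:      Securities −¥8B
  Liabilities: Bank reserves −¥342B, Currency in circulation +¥334B
Commercial banking system:
  Assets:      Reserves at CB −¥342B, Securities +¥8B
  Liabilities: Checkable deposits −¥334B
Monetary base = currency + reserves: +¥334B + (−¥342B) = -¥8 billion.

-¥8 billion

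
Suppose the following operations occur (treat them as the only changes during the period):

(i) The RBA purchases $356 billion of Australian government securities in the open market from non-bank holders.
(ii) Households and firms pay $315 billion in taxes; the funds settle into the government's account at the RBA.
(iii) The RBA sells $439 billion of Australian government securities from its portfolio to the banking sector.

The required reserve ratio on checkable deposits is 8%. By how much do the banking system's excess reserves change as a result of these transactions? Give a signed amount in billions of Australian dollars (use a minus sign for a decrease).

Asset purchase (from non-banks) $356 billion: reserves +$356B, deposits +$356B.
Government account inflow $315 billion: reserves −$315B, deposits −$315B.
OMO sale (to banks) $439 billion: reserves −$439B, deposits 0.
Totals: Δreserves = −$398B, Δdeposits = +$41B.
Δrequired reserves = 8% × +$41B = +$3.28B.
Δexcess reserves = Δreserves − Δrequired = −$398B − (+$3.28B) = -$401.28 billion.

-$401.28 billion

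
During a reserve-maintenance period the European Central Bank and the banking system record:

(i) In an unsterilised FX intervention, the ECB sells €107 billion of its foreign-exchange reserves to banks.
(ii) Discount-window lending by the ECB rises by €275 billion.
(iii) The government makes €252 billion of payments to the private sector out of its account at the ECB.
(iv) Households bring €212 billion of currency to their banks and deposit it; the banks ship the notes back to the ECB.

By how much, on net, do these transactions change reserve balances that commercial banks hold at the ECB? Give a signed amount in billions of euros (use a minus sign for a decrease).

+€632 billion

FX sale €107 billion: the buying banks pay out of their reserve balances → −€107B.
Discount-window loan €275 billion: the loan is credited to the bank's reserve account → +€275B.
Government spending €252 billion: government payments flow into bank reserve accounts → +€252B.
Currency deposit €212 billion: returned notes are swapped for reserve credit → +€212B.
Net: −107 + 275 + 252 + 212 = +€632 billion.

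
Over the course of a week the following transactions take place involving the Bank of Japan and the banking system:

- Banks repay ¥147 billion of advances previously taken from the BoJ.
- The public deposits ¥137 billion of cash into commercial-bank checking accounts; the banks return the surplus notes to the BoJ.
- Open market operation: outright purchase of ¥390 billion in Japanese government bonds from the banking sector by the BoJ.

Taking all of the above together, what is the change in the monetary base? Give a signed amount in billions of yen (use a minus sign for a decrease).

+¥243 billion

BoJ balance sheet:
  Assets:      Securities +¥390B, Loans to banks −¥147B
  Liabilities: Bank reserves +¥380B, Currency in circulation −¥137B
Commercial banking system:
  Assets:      Reserves at CB +¥380B, Securities −¥390B
  Liabilities: Checkable deposits +¥137B, Borrowings from CB −¥147B
Monetary base = currency + reserves: −¥137B + (+¥380B) = +¥243 billion.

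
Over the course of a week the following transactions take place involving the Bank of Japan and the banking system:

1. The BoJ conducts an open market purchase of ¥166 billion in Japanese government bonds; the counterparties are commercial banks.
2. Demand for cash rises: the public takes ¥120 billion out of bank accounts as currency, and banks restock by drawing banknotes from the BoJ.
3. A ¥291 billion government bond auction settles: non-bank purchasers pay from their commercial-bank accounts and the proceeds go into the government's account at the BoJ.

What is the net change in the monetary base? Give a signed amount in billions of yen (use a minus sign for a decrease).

-¥125 billion

BoJ balance sheet:
  Assets:      Securities +¥166B
  Liabilities: Bank reserves −¥245B, Currency in circulation +¥120B, Government deposits +¥291B
Commercial banking system:
  Assets:      Reserves at CB −¥245B, Securities −¥166B
  Liabilities: Checkable deposits −¥411B
Monetary base = currency + reserves: +¥120B + (−¥245B) = -¥125 billion.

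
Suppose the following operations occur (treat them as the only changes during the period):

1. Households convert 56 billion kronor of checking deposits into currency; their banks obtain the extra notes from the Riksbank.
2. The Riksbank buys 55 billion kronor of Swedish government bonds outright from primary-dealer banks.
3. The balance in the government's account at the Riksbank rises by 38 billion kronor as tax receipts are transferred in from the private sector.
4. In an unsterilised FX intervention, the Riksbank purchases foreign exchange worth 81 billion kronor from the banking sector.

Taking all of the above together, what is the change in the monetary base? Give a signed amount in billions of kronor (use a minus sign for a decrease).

+98 billion

Currency withdrawal 56 billion kronor: just a shift between currency and reserves — both are base money → 0.
OMO purchase (from banks) 55 billion kronor: Riksbank balance sheet expands → +55B.
Government account inflow 38 billion kronor: reserves shift to a non-base liability → −38B.
FX purchase 81 billion kronor: Riksbank balance sheet expands → +81B.
Net: 0 + 55 − 38 + 81 = +98 billion.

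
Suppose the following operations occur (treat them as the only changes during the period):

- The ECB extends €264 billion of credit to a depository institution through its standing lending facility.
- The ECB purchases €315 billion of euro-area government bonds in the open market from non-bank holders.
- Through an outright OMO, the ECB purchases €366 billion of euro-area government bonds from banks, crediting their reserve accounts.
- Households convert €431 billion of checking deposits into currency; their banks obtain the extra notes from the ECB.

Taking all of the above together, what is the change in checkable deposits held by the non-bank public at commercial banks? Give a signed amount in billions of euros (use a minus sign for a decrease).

-€116 billion

Discount-window loan €264 billion: the counterparty is a bank, so public deposits are unchanged → 0.
Asset purchase (from non-banks) €315 billion: non-bank counterparties' bank balances rise → +€315B.
OMO purchase (from banks) €366 billion: the counterparty is a bank, so public deposits are unchanged → 0.
Currency withdrawal €431 billion: non-bank counterparties' bank balances fall → −€431B.
Net: 0 + 315 + 0 − 431 = -€116 billion.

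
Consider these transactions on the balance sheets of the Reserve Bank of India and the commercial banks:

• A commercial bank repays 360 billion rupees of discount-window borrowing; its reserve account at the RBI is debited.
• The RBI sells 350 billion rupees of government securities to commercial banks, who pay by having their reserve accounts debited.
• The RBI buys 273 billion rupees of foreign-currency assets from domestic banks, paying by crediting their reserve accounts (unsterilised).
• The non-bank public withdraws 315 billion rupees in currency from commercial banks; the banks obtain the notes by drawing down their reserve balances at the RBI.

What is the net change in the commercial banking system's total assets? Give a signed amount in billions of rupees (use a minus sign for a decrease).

-675 billion

RBI balance sheet:
  Assets:      Securities −350B, Loans to banks −360B, Foreign assets +273B
  Liabilities: Bank reserves −752B, Currency in circulation +315B
Commercial banking system:
  Assets:      Reserves at CB −752B, Securities +350B, Foreign assets −273B
  Liabilities: Checkable deposits −315B, Borrowings from CB −360B
Change in total bank assets = -675 billion.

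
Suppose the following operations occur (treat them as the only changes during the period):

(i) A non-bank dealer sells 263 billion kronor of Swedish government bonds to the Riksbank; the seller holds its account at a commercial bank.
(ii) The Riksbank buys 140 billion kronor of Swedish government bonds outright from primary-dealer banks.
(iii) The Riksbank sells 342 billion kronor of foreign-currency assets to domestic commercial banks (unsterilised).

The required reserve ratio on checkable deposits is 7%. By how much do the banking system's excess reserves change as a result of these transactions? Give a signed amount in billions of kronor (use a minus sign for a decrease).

Asset purchase (from non-banks) 263 billion kronor: reserves +263B, deposits +263B.
OMO purchase (from banks) 140 billion kronor: reserves +140B, deposits 0.
FX sale 342 billion kronor: reserves −342B, deposits 0.
Totals: Δreserves = +61B, Δdeposits = +263B.
Δrequired reserves = 7% × +263B = +18.41B.
Δexcess reserves = Δreserves − Δrequired = +61B − (+18.41B) = +42.59 billion.

+42.59 billion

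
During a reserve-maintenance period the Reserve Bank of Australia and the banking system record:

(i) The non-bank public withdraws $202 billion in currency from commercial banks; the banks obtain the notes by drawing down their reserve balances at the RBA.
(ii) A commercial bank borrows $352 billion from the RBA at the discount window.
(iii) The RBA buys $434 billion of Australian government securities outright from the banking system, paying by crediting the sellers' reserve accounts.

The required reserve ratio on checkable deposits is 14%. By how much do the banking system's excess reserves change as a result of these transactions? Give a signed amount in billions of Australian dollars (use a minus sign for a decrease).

Currency withdrawal $202 billion: reserves −$202B, deposits −$202B.
Discount-window loan $352 billion: reserves +$352B, deposits 0.
OMO purchase (from banks) $434 billion: reserves +$434B, deposits 0.
Totals: Δreserves = +$584B, Δdeposits = −$202B.
Δrequired reserves = 14% × −$202B = −$28.28B.
Δexcess reserves = Δreserves − Δrequired = +$584B − (−$28.28B) = +$612.28 billion.

+$612.28 billion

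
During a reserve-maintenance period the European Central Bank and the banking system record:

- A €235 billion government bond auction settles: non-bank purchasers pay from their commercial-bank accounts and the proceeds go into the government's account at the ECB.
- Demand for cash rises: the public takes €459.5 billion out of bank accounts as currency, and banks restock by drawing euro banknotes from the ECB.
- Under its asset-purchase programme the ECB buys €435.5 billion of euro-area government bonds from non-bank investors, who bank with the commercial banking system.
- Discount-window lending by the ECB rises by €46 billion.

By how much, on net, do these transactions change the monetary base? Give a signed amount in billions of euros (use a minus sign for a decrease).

Government account inflow €235 billion: reserves shift to a non-base liability → −€235B.
Currency withdrawal €459.5 billion: just a shift between currency and reserves — both are base money → 0.
Asset purchase (from non-banks) €435.5 billion: ECB balance sheet expands → +€435.5B.
Discount-window loan €46 billion: ECB balance sheet expands → +€46B.
Net: −235 + 0 + 435.5 + 46 = +€246.5 billion.

+€246.5 billion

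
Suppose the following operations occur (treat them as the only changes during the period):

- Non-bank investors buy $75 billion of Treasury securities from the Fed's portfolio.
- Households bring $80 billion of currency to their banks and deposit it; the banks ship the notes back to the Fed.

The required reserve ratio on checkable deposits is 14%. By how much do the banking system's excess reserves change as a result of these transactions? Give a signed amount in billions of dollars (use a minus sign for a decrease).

+$4.3 billion

Asset sale (to non-banks) $75 billion: reserves −$75B, deposits −$75B.
Currency deposit $80 billion: reserves +$80B, deposits +$80B.
Totals: Δreserves = +$5B, Δdeposits = +$5B.
Δrequired reserves = 14% × +$5B = +$0.7B.
Δexcess reserves = Δreserves − Δrequired = +$5B − (+$0.7B) = +$4.3 billion.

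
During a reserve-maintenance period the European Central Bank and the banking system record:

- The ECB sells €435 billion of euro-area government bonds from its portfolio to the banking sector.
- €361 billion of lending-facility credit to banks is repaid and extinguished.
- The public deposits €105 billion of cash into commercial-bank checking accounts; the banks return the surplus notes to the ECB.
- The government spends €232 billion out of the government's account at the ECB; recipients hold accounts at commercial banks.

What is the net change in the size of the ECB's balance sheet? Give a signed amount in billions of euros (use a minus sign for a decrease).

-€796 billion

ECB balance sheet:
  Assets:      Securities −€435B, Loans to banks −€361B
  Liabilities: Bank reserves −€459B, Currency in circulation −€105B, Government deposits −€232B
Commercial banking system:
  Assets:      Reserves at CB −€459B, Securities +€435B
  Liabilities: Checkable deposits +€337B, Borrowings from CB −€361B
Change in total ECB assets = -€796 billion.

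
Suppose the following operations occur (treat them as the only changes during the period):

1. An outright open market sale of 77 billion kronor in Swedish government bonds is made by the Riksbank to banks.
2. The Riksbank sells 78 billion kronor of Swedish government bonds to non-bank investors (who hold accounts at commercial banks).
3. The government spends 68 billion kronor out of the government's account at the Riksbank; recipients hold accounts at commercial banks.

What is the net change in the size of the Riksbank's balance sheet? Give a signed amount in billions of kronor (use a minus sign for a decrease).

OMO sale (to banks) 77 billion kronor: a Riksbank asset is shed → −77B.
Asset sale (to non-banks) 78 billion kronor: a Riksbank asset is shed → −78B.
Government spending 68 billion kronor: only the composition of liabilities changes → 0.
Net: −77 − 78 + 0 = -155 billion.

-155 billion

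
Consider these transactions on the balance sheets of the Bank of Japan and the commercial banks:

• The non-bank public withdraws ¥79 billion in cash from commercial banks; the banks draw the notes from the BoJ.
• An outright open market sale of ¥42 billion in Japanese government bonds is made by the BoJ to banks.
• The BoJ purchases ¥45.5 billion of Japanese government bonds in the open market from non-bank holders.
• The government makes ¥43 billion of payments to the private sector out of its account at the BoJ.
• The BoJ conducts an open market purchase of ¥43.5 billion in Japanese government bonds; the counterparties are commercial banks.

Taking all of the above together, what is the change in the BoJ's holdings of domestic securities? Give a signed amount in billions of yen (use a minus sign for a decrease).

Currency withdrawal ¥79 billion: the BoJ's securities portfolio is untouched → 0.
OMO sale (to banks) ¥42 billion: securities removed from the BoJ's portfolio → −¥42B.
Asset purchase (from non-banks) ¥45.5 billion: securities added to the BoJ's portfolio → +¥45.5B.
Government spending ¥43 billion: the BoJ's securities portfolio is untouched → 0.
OMO purchase (from banks) ¥43.5 billion: securities added to the BoJ's portfolio → +¥43.5B.
Net: 0 − 42 + 45.5 + 0 + 43.5 = +¥47 billion.

+¥47 billion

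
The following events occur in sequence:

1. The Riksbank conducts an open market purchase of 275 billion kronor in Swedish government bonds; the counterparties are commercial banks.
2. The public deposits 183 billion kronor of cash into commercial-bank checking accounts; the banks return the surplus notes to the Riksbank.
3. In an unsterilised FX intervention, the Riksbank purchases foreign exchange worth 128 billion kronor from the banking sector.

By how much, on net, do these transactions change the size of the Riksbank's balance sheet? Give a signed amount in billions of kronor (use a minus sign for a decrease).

+403 billion

Riksbank balance sheet:
  Assets:      Securities +275B, Foreign assets +128B
  Liabilities: Bank reserves +586B, Currency in circulation −183B
Commercial banking system:
  Assets:      Reserves at CB +586B, Securities −275B, Foreign assets −128B
  Liabilities: Checkable deposits +183B
Change in total Riksbank assets = +403 billion.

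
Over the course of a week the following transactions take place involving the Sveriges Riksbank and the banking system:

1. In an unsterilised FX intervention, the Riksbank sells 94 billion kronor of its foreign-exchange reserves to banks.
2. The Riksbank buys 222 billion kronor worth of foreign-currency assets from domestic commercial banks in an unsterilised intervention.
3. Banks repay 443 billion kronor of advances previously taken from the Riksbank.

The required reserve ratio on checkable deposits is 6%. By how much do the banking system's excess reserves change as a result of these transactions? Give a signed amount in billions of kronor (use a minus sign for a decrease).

-315 billion

FX sale 94 billion kronor: reserves −94B, deposits 0.
FX purchase 222 billion kronor: reserves +222B, deposits 0.
Discount-window repayment 443 billion kronor: reserves −443B, deposits 0.
Totals: Δreserves = −315B, Δdeposits = 0.
Δrequired reserves = 6% × 0 = 0.
Δexcess reserves = Δreserves − Δrequired = −315B − (0) = -315 billion.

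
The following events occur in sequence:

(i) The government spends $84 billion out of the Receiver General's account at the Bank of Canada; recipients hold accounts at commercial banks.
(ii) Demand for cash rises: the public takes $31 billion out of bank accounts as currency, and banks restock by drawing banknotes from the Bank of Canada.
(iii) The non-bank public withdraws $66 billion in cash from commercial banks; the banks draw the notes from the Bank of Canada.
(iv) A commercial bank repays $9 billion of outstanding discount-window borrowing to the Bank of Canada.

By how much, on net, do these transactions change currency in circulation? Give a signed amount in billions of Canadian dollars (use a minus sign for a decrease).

+$97 billion

Bank of Canada balance sheet:
  Assets:      Loans to banks −$9B
  Liabilities: Bank reserves −$22B, Currency in circulation +$97B, Government deposits −$84B
So the change in currency in circulation is +$97 billion.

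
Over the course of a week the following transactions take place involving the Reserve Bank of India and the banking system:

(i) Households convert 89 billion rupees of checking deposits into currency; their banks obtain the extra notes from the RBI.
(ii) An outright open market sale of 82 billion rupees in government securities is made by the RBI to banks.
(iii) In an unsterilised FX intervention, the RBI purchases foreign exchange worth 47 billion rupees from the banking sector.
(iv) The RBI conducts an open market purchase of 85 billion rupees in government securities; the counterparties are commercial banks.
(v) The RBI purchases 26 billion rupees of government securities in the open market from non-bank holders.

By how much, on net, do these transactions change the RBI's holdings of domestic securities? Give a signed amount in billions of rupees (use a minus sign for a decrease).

+29 billion

Currency withdrawal 89 billion rupees: the RBI's securities portfolio is untouched → 0.
OMO sale (to banks) 82 billion rupees: securities removed from the RBI's portfolio → −82B.
FX purchase 47 billion rupees: the RBI's securities portfolio is untouched → 0.
OMO purchase (from banks) 85 billion rupees: securities added to the RBI's portfolio → +85B.
Asset purchase (from non-banks) 26 billion rupees: securities added to the RBI's portfolio → +26B.
Net: 0 − 82 + 0 + 85 + 26 = +29 billion.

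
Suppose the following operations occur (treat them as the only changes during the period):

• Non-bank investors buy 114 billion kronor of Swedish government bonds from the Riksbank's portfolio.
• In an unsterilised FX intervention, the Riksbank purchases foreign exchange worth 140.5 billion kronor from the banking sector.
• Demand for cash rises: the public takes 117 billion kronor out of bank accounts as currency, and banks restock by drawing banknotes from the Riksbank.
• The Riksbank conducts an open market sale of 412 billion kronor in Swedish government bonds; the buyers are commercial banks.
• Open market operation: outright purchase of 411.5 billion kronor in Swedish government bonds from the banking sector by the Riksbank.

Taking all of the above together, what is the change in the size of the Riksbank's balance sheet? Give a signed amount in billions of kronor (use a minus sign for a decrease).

Asset sale (to non-banks) 114 billion kronor: a Riksbank asset is shed → −114B.
FX purchase 140.5 billion kronor: a Riksbank asset is acquired → +140.5B.
Currency withdrawal 117 billion kronor: only the composition of liabilities changes → 0.
OMO sale (to banks) 412 billion kronor: a Riksbank asset is shed → −412B.
OMO purchase (from banks) 411.5 billion kronor: a Riksbank asset is acquired → +411.5B.
Net: −114 + 140.5 + 0 − 412 + 411.5 = +26 billion.

+26 billion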